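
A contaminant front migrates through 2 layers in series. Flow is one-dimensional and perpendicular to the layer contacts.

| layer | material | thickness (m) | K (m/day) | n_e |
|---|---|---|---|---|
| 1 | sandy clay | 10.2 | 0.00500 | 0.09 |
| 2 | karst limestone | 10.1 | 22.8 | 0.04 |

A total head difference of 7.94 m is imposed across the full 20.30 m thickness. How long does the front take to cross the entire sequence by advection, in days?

With flow normal to the layers, continuity requires the same specific discharge q through every layer.
Σ(b_i/K_i) = 10.2/0.00500 + 10.1/22.8 = 2040 d.
q = Δh / Σ(b_i/K_i) = 7.94 / 2040 = 0.003891 m/day.
In each layer the seepage velocity is v_i = q/n_i, so the layer transit time is t_i = b_i·n_i / q:
  layer 1 (sandy clay): t_1 = 10.2 × 0.09 / 0.003891 = 235.9 d
  layer 2 (karst limestone): t_2 = 10.1 × 0.04 / 0.003891 = 103.8 d
Total t = Σ t_i = 339.7 days.

340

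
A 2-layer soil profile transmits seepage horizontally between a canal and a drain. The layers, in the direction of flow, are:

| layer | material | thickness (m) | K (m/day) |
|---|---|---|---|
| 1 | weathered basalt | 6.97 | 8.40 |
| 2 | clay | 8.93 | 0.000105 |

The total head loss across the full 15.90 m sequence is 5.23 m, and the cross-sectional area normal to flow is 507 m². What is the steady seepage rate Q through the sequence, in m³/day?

0.0312

Flow is perpendicular to layering, so the layers act in series and the equivalent K is the thickness-weighted harmonic mean.
Total thickness L = 6.97 + 8.93 = 15.90 m.
Σ(b_i/K_i) = 6.97/8.40 + 8.93/0.000105 = 85048 d.
K_eq = L / Σ(b_i/K_i) = 15.90 / 85048 = 0.0001870 m/day.
Q = K_eq · A · (Δh/L) = 0.0001870 × 507 × (5.23/15.90) = 0.03118 m³/day.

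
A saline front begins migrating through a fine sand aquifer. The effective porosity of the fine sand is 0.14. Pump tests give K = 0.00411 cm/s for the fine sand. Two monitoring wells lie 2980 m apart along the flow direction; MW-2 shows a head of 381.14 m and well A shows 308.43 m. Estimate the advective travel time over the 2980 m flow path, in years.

Convert K: 0.00411 cm/s × 864 = 3.551 m/day.
Hydraulic gradient i = (381.14 − 308.43) / 2980 = 72.71 / 2980 = 0.02440.
Darcy flux q = K · i = 3.551 × 0.02440 = 0.08664 m/day.
Seepage velocity v = q / n_e = 0.08664 / 0.14 = 0.6189 m/day.
Travel time t = L / v = 2980 / 0.6189 = 4815 days = 13.18 years.

13.2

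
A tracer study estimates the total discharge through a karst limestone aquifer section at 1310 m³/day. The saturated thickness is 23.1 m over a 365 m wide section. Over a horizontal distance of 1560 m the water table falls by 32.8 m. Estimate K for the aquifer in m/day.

7.39

Cross-sectional area A = 365 × 23.1 = 8432 m².
Hydraulic gradient i = Δh / L = 32.8 / 1560 = 0.02103.
From Q = K·A·i, K = Q / (A·i) = 1310 / (8432 × 0.02103) = 7.390 m/day.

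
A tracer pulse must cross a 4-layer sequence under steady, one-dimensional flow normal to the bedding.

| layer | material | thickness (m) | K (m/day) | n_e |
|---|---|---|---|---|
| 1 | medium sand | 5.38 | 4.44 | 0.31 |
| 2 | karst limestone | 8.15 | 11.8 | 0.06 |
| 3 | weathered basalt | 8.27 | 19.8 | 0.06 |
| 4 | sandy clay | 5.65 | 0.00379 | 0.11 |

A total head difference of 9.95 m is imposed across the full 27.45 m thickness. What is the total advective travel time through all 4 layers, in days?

491

With flow normal to the layers, continuity requires the same specific discharge q through every layer.
Σ(b_i/K_i) = 5.38/4.44 + 8.15/11.8 + 8.27/19.8 + 5.65/0.00379 = 1493 d.
q = Δh / Σ(b_i/K_i) = 9.95 / 1493 = 0.006664 m/day.
In each layer the seepage velocity is v_i = q/n_i, so the layer transit time is t_i = b_i·n_i / q:
  layer 1 (medium sand): t_1 = 5.38 × 0.31 / 0.006664 = 250.3 d
  layer 2 (karst limestone): t_2 = 8.15 × 0.06 / 0.006664 = 73.38 d
  layer 3 (weathered basalt): t_3 = 8.27 × 0.06 / 0.006664 = 74.46 d
  layer 4 (sandy clay): t_4 = 5.65 × 0.11 / 0.006664 = 93.26 d
Total t = Σ t_i = 491.4 days.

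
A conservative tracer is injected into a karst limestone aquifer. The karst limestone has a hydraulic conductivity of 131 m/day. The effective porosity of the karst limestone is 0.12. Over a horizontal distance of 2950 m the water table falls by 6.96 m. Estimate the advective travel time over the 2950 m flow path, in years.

3.14

Hydraulic gradient i = Δh / L = 6.96 / 2950 = 0.002359.
Darcy flux q = K · i = 131.0 × 0.002359 = 0.3091 m/day.
Seepage velocity v = q / n_e = 0.3091 / 0.12 = 2.576 m/day.
Travel time t = L / v = 2950 / 2.576 = 1145 days = 3.136 years.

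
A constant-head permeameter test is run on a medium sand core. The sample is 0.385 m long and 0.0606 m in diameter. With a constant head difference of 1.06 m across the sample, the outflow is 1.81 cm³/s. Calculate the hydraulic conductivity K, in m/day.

Cross-sectional area A = π·(d/2)² = π × (0.0606/2)² = 0.002884 m².
Convert discharge: 1.81 cm³/s = 1.810e-06 m³/s.
Darcy's law rearranged: K = Q·L / (A·Δh) = 1.810e-06 × 0.385 / (0.002884 × 1.06) = 0.0002279 m/s = 19.69 m/day.

19.7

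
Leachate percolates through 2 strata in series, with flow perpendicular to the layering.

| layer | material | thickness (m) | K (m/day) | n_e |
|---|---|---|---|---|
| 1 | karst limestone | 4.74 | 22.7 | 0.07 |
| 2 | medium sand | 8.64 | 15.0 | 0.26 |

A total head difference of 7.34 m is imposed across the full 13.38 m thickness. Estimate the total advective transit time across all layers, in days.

With flow normal to the layers, continuity requires the same specific discharge q through every layer.
Σ(b_i/K_i) = 4.74/22.7 + 8.64/15.0 = 0.7848 d.
q = Δh / Σ(b_i/K_i) = 7.34 / 0.7848 = 9.353 m/day.
In each layer the seepage velocity is v_i = q/n_i, so the layer transit time is t_i = b_i·n_i / q:
  layer 1 (karst limestone): t_1 = 4.74 × 0.07 / 9.353 = 0.03548 d
  layer 2 (medium sand): t_2 = 8.64 × 0.26 / 9.353 = 0.2402 d
Total t = Σ t_i = 0.2757 days.

0.276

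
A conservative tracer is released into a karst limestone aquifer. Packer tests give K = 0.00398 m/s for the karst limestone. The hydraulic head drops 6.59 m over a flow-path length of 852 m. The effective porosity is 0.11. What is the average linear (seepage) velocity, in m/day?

24.2

Convert K: 0.00398 m/s × 86400 = 343.9 m/day.
Hydraulic gradient i = Δh / L = 6.59 / 852 = 0.007735.
Darcy flux q = K · i = 343.9 × 0.007735 = 2.660 m/day.
Seepage velocity v = q / n_e = 2.660 / 0.11 = 24.18 m/day.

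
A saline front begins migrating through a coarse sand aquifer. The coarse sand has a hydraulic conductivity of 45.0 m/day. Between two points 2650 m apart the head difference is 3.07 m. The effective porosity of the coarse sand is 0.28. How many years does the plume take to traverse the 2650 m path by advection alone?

Hydraulic gradient i = Δh / L = 3.07 / 2650 = 0.001158.
Darcy flux q = K · i = 45.00 × 0.001158 = 0.05213 m/day.
Seepage velocity v = q / n_e = 0.05213 / 0.28 = 0.1862 m/day.
Travel time t = L / v = 2650 / 0.1862 = 14233 days = 38.97 years.

39.0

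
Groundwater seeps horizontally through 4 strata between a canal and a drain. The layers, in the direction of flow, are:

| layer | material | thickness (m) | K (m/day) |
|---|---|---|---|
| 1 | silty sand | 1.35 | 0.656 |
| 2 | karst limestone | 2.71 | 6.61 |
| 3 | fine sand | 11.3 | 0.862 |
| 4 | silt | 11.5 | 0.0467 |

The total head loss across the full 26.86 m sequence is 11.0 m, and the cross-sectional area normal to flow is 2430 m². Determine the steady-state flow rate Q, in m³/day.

Flow is perpendicular to layering, so the layers act in series and the equivalent K is the thickness-weighted harmonic mean.
Total thickness L = 1.35 + 2.71 + 11.3 + 11.5 = 26.86 m.
Σ(b_i/K_i) = 1.35/0.656 + 2.71/6.61 + 11.3/0.862 + 11.5/0.0467 = 261.8 d.
K_eq = L / Σ(b_i/K_i) = 26.86 / 261.8 = 0.1026 m/day.
Q = K_eq · A · (Δh/L) = 0.1026 × 2430 × (11.0/26.86) = 102.1 m³/day.

102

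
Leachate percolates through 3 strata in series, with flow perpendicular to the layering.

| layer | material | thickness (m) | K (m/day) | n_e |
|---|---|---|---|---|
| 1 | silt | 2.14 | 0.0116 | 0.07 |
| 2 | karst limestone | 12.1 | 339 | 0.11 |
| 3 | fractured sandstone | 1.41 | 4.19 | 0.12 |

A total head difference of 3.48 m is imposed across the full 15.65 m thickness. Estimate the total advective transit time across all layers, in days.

87.6

With flow normal to the layers, continuity requires the same specific discharge q through every layer.
Σ(b_i/K_i) = 2.14/0.0116 + 12.1/339 + 1.41/4.19 = 184.9 d.
q = Δh / Σ(b_i/K_i) = 3.48 / 184.9 = 0.01883 m/day.
In each layer the seepage velocity is v_i = q/n_i, so the layer transit time is t_i = b_i·n_i / q:
  layer 1 (silt): t_1 = 2.14 × 0.07 / 0.01883 = 7.957 d
  layer 2 (karst limestone): t_2 = 12.1 × 0.11 / 0.01883 = 70.70 d
  layer 3 (fractured sandstone): t_3 = 1.41 × 0.12 / 0.01883 = 8.988 d
Total t = Σ t_i = 87.65 days.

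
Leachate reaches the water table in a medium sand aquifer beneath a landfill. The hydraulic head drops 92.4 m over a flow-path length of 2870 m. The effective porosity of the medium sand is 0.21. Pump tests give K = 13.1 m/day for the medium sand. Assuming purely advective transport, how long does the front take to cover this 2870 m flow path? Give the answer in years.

3.91

Hydraulic gradient i = Δh / L = 92.4 / 2870 = 0.03220.
Darcy flux q = K · i = 13.10 × 0.03220 = 0.4218 m/day.
Seepage velocity v = q / n_e = 0.4218 / 0.21 = 2.008 m/day.
Travel time t = L / v = 2870 / 2.008 = 1429 days = 3.912 years.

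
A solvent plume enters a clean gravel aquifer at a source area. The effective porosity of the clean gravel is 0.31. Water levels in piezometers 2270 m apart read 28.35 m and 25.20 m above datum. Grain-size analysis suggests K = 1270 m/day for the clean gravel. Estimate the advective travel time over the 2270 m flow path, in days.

399

Hydraulic gradient i = (28.35 − 25.20) / 2270 = 3.15 / 2270 = 0.001388.
Darcy flux q = K · i = 1270 × 0.001388 = 1.762 m/day.
Seepage velocity v = q / n_e = 1.762 / 0.31 = 5.685 m/day.
Travel time t = L / v = 2270 / 5.685 = 399.3 days.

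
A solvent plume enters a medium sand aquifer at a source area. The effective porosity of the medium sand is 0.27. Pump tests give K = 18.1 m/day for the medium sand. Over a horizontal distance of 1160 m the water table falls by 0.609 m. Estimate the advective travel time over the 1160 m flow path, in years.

90.2

Hydraulic gradient i = Δh / L = 0.609 / 1160 = 0.0005250.
Darcy flux q = K · i = 18.10 × 0.0005250 = 0.009503 m/day.
Seepage velocity v = q / n_e = 0.009503 / 0.27 = 0.03519 m/day.
Travel time t = L / v = 1160 / 0.03519 = 32960 days = 90.24 years.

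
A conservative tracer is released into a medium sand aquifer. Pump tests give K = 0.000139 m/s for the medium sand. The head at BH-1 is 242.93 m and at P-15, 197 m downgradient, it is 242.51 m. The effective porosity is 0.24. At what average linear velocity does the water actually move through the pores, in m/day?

Convert K: 0.000139 m/s × 86400 = 12.01 m/day.
Hydraulic gradient i = (242.93 − 242.51) / 197 = 0.42 / 197 = 0.002132.
Darcy flux q = K · i = 12.01 × 0.002132 = 0.02560 m/day.
Seepage velocity v = q / n_e = 0.02560 / 0.24 = 0.1067 m/day.

0.107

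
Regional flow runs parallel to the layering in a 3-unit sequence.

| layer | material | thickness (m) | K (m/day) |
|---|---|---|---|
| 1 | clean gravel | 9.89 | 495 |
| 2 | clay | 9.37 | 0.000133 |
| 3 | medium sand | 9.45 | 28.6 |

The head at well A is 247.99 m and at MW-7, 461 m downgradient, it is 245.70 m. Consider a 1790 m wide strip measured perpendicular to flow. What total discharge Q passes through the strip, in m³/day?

Flow is parallel to layering, so each bed carries its own Darcy discharge and the transmissivities add.
Σ(K_i·b_i) = 495×9.89 + 0.000133×9.37 + 28.6×9.45 = 5166 m²/day.
Hydraulic gradient i = (247.99 − 245.70) / 461 = 2.29 / 461 = 0.004967.
Q = Σ(K_i·b_i) · W · i = 5166 × 1790 × 0.004967 = 45933 m³/day.

45900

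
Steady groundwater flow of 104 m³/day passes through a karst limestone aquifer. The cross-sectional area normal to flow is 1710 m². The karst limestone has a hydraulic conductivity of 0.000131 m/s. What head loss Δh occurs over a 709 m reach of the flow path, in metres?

3.81

Convert K: 0.000131 m/s × 86400 = 11.32 m/day.
From Q = K·A·i, i = Q / (K·A) = 104 / (11.32 × 1710) = 0.005373.
Head loss Δh = i · L = 0.005373 × 709 = 3.810 m.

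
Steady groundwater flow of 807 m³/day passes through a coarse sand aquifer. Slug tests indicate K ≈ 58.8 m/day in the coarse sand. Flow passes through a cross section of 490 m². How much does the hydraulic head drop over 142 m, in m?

3.98

From Q = K·A·i, i = Q / (K·A) = 807 / (58.80 × 490.0) = 0.02801.
Head loss Δh = i · L = 0.02801 × 142 = 3.977 m.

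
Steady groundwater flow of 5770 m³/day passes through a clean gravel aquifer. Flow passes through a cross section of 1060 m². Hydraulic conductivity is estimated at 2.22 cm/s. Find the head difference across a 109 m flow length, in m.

0.309

Convert K: 2.22 cm/s × 864 = 1918 m/day.
From Q = K·A·i, i = Q / (K·A) = 5770 / (1918 × 1060) = 0.002838.
Head loss Δh = i · L = 0.002838 × 109 = 0.3093 m.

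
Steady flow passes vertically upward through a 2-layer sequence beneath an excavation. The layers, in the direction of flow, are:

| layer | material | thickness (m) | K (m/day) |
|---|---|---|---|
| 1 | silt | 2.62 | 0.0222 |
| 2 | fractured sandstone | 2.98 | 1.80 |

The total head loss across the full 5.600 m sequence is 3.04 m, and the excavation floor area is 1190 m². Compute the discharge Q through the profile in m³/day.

30.2

Flow is perpendicular to layering, so the layers act in series and the equivalent K is the thickness-weighted harmonic mean.
Total thickness L = 2.62 + 2.98 = 5.600 m.
Σ(b_i/K_i) = 2.62/0.0222 + 2.98/1.80 = 119.7 d.
K_eq = L / Σ(b_i/K_i) = 5.600 / 119.7 = 0.04679 m/day.
Q = K_eq · A · (Δh/L) = 0.04679 × 1190 × (3.04/5.600) = 30.23 m³/day.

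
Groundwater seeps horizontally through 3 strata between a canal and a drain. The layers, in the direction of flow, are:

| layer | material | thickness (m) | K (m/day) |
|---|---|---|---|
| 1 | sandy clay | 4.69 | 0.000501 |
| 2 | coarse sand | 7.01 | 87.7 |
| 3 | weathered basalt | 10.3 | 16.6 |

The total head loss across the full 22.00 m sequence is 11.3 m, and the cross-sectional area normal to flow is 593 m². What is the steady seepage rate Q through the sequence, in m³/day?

0.716

Flow is perpendicular to layering, so the layers act in series and the equivalent K is the thickness-weighted harmonic mean.
Total thickness L = 4.69 + 7.01 + 10.3 = 22.00 m.
Σ(b_i/K_i) = 4.69/0.000501 + 7.01/87.7 + 10.3/16.6 = 9362 d.
K_eq = L / Σ(b_i/K_i) = 22.00 / 9362 = 0.002350 m/day.
Q = K_eq · A · (Δh/L) = 0.002350 × 593 × (11.3/22.00) = 0.7158 m³/day.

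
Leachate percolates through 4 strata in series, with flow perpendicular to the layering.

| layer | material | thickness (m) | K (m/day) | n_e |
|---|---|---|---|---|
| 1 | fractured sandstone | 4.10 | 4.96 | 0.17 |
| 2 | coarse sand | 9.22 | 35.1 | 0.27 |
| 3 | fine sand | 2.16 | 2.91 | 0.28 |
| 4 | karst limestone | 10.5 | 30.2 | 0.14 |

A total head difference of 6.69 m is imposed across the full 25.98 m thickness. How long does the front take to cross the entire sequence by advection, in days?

With flow normal to the layers, continuity requires the same specific discharge q through every layer.
Σ(b_i/K_i) = 4.10/4.96 + 9.22/35.1 + 2.16/2.91 + 10.5/30.2 = 2.179 d.
q = Δh / Σ(b_i/K_i) = 6.69 / 2.179 = 3.070 m/day.
In each layer the seepage velocity is v_i = q/n_i, so the layer transit time is t_i = b_i·n_i / q:
  layer 1 (fractured sandstone): t_1 = 4.10 × 0.17 / 3.070 = 0.2270 d
  layer 2 (coarse sand): t_2 = 9.22 × 0.27 / 3.070 = 0.8109 d
  layer 3 (fine sand): t_3 = 2.16 × 0.28 / 3.070 = 0.1970 d
  layer 4 (karst limestone): t_4 = 10.5 × 0.14 / 3.070 = 0.4788 d
Total t = Σ t_i = 1.714 days.

1.71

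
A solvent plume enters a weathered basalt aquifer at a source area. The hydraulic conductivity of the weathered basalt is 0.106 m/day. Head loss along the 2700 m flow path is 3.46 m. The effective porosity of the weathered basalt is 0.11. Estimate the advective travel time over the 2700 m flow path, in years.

Hydraulic gradient i = Δh / L = 3.46 / 2700 = 0.001281.
Darcy flux q = K · i = 0.1060 × 0.001281 = 0.0001358 m/day.
Seepage velocity v = q / n_e = 0.0001358 / 0.11 = 0.001235 m/day.
Travel time t = L / v = 2700 / 0.001235 = 2.186e+06 days = 5986 years.

5990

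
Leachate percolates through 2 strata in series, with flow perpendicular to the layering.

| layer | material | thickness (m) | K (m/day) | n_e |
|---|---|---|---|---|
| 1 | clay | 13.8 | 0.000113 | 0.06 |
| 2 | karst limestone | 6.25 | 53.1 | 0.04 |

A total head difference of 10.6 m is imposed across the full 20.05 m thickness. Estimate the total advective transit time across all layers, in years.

34.0

With flow normal to the layers, continuity requires the same specific discharge q through every layer.
Σ(b_i/K_i) = 13.8/0.000113 + 6.25/53.1 = 1.221e+05 d.
q = Δh / Σ(b_i/K_i) = 10.6 / 1.221e+05 = 8.680e-05 m/day.
In each layer the seepage velocity is v_i = q/n_i, so the layer transit time is t_i = b_i·n_i / q:
  layer 1 (clay): t_1 = 13.8 × 0.06 / 8.680e-05 = 9539 d
  layer 2 (karst limestone): t_2 = 6.25 × 0.04 / 8.680e-05 = 2880 d
Total t = Σ t_i = 12420 days = 34.00 years.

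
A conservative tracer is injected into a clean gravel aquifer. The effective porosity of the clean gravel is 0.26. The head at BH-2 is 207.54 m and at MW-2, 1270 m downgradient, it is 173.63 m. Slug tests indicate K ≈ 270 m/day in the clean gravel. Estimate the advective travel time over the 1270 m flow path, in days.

45.8

Hydraulic gradient i = (207.54 − 173.63) / 1270 = 33.91 / 1270 = 0.02670.
Darcy flux q = K · i = 270.0 × 0.02670 = 7.209 m/day.
Seepage velocity v = q / n_e = 7.209 / 0.26 = 27.73 m/day.
Travel time t = L / v = 1270 / 27.73 = 45.80 days.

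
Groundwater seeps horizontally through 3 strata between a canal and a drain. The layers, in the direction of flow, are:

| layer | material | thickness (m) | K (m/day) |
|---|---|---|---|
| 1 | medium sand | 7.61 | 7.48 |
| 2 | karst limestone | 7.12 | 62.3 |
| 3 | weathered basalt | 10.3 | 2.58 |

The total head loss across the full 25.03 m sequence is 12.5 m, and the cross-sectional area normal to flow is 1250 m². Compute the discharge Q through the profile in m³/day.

Flow is perpendicular to layering, so the layers act in series and the equivalent K is the thickness-weighted harmonic mean.
Total thickness L = 7.61 + 7.12 + 10.3 = 25.03 m.
Σ(b_i/K_i) = 7.61/7.48 + 7.12/62.3 + 10.3/2.58 = 5.124 d.
K_eq = L / Σ(b_i/K_i) = 25.03 / 5.124 = 4.885 m/day.
Q = K_eq · A · (Δh/L) = 4.885 × 1250 × (12.5/25.03) = 3049 m³/day.

3050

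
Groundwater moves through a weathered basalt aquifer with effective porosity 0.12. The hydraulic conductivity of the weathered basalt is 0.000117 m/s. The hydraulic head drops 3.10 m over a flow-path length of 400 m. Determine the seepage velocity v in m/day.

Convert K: 0.000117 m/s × 86400 = 10.11 m/day.
Hydraulic gradient i = Δh / L = 3.10 / 400 = 0.007750.
Darcy flux q = K · i = 10.11 × 0.007750 = 0.07834 m/day.
Seepage velocity v = q / n_e = 0.07834 / 0.12 = 0.6529 m/day.

0.653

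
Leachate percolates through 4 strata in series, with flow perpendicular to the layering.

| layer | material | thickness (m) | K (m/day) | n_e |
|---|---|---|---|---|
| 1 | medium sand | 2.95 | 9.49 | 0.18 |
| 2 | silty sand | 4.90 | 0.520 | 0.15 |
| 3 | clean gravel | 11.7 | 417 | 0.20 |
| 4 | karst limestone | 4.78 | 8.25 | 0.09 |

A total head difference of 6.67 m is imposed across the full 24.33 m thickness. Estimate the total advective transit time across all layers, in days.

6.26

With flow normal to the layers, continuity requires the same specific discharge q through every layer.
Σ(b_i/K_i) = 2.95/9.49 + 4.90/0.520 + 11.7/417 + 4.78/8.25 = 10.34 d.
q = Δh / Σ(b_i/K_i) = 6.67 / 10.34 = 0.6450 m/day.
In each layer the seepage velocity is v_i = q/n_i, so the layer transit time is t_i = b_i·n_i / q:
  layer 1 (medium sand): t_1 = 2.95 × 0.18 / 0.6450 = 0.8233 d
  layer 2 (silty sand): t_2 = 4.90 × 0.15 / 0.6450 = 1.140 d
  layer 3 (clean gravel): t_3 = 11.7 × 0.20 / 0.6450 = 3.628 d
  layer 4 (karst limestone): t_4 = 4.78 × 0.09 / 0.6450 = 0.6670 d
Total t = Σ t_i = 6.258 days.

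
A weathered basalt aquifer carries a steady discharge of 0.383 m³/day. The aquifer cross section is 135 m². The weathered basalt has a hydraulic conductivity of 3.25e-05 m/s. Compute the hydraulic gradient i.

0.00101

Convert K: 3.25e-05 m/s × 86400 = 2.808 m/day.
From Q = K·A·i, i = Q / (K·A) = 0.383 / (2.808 × 135.0) = 0.001010.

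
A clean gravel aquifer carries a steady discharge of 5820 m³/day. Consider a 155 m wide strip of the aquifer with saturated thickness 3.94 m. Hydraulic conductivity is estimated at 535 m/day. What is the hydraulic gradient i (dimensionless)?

Cross-sectional area A = 155 × 3.94 = 610.7 m².
From Q = K·A·i, i = Q / (K·A) = 5820 / (535.0 × 610.7) = 0.01781.

0.0178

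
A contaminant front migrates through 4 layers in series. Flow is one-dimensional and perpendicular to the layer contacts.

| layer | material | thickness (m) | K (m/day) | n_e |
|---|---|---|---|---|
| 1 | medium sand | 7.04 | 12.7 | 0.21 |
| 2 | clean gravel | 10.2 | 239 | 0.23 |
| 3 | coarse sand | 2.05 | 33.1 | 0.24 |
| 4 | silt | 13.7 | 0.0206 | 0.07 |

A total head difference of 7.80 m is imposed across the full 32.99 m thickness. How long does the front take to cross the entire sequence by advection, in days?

With flow normal to the layers, continuity requires the same specific discharge q through every layer.
Σ(b_i/K_i) = 7.04/12.7 + 10.2/239 + 2.05/33.1 + 13.7/0.0206 = 665.7 d.
q = Δh / Σ(b_i/K_i) = 7.80 / 665.7 = 0.01172 m/day.
In each layer the seepage velocity is v_i = q/n_i, so the layer transit time is t_i = b_i·n_i / q:
  layer 1 (medium sand): t_1 = 7.04 × 0.21 / 0.01172 = 126.2 d
  layer 2 (clean gravel): t_2 = 10.2 × 0.23 / 0.01172 = 200.2 d
  layer 3 (coarse sand): t_3 = 2.05 × 0.24 / 0.01172 = 41.99 d
  layer 4 (silt): t_4 = 13.7 × 0.07 / 0.01172 = 81.85 d
Total t = Σ t_i = 450.2 days.

450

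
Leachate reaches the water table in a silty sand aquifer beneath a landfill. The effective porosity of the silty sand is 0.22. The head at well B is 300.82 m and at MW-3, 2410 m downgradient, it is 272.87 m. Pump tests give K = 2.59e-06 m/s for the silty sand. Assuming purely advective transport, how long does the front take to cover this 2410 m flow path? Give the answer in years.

Convert K: 2.59e-06 m/s × 86400 = 0.2238 m/day.
Hydraulic gradient i = (300.82 − 272.87) / 2410 = 27.95 / 2410 = 0.01160.
Darcy flux q = K · i = 0.2238 × 0.01160 = 0.002595 m/day.
Seepage velocity v = q / n_e = 0.002595 / 0.22 = 0.01180 m/day.
Travel time t = L / v = 2410 / 0.01180 = 2.043e+05 days = 559.3 years.

559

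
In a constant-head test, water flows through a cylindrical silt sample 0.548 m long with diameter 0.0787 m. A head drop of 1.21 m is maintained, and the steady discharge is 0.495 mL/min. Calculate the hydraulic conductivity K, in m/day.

Cross-sectional area A = π·(d/2)² = π × (0.0787/2)² = 0.004865 m².
Convert discharge: 0.495 mL/min = 8.250e-09 m³/s.
Darcy's law rearranged: K = Q·L / (A·Δh) = 8.250e-09 × 0.548 / (0.004865 × 1.21) = 7.681e-07 m/s = 0.06636 m/day.

0.0664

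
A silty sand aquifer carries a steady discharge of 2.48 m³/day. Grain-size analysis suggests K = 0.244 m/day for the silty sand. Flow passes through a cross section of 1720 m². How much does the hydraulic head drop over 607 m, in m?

3.59

From Q = K·A·i, i = Q / (K·A) = 2.48 / (0.2440 × 1720) = 0.005909.
Head loss Δh = i · L = 0.005909 × 607 = 3.587 m.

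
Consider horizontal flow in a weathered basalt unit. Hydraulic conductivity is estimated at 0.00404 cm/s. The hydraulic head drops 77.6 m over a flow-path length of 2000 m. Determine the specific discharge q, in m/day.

Convert K: 0.00404 cm/s × 864 = 3.491 m/day.
Hydraulic gradient i = Δh / L = 77.6 / 2000 = 0.03880.
Specific discharge q = K · i = 3.491 × 0.03880 = 0.1354 m/day.

0.135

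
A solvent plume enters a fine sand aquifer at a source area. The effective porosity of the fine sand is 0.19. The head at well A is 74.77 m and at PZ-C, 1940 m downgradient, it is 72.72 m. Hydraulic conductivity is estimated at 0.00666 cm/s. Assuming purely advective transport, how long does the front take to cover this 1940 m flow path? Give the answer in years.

Convert K: 0.00666 cm/s × 864 = 5.754 m/day.
Hydraulic gradient i = (74.77 − 72.72) / 1940 = 2.05 / 1940 = 0.001057.
Darcy flux q = K · i = 5.754 × 0.001057 = 0.006081 m/day.
Seepage velocity v = q / n_e = 0.006081 / 0.19 = 0.03200 m/day.
Travel time t = L / v = 1940 / 0.03200 = 60620 days = 166.0 years.

166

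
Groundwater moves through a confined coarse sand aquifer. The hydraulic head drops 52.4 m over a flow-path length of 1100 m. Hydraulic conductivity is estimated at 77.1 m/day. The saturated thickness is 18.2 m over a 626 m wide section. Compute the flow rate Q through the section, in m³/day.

Cross-sectional area A = 626 × 18.2 = 11393 m².
Hydraulic gradient i = Δh / L = 52.4 / 1100 = 0.04764.
Darcy's law: Q = K · A · i = 77.10 × 11393 × 0.04764 = 41845 m³/day.

41800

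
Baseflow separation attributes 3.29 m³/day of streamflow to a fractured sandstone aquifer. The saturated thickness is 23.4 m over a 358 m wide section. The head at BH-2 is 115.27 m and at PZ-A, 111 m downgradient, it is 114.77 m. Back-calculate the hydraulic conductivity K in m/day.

0.0872

Cross-sectional area A = 358 × 23.4 = 8377 m².
Hydraulic gradient i = (115.27 − 114.77) / 111 = 0.5 / 111 = 0.004505.
From Q = K·A·i, K = Q / (A·i) = 3.29 / (8377 × 0.004505) = 0.08719 m/day.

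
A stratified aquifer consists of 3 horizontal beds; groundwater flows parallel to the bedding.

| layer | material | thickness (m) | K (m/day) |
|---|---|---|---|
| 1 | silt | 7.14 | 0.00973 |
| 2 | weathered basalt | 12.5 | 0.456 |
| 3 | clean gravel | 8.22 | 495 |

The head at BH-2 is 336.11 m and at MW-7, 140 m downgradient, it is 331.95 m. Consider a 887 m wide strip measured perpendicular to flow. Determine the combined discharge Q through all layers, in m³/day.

Flow is parallel to layering, so each bed carries its own Darcy discharge and the transmissivities add.
Σ(K_i·b_i) = 0.00973×7.14 + 0.456×12.5 + 495×8.22 = 4075 m²/day.
Hydraulic gradient i = (336.11 − 331.95) / 140 = 4.16 / 140 = 0.02971.
Q = Σ(K_i·b_i) · W · i = 4075 × 887 × 0.02971 = 1.074e+05 m³/day.

107000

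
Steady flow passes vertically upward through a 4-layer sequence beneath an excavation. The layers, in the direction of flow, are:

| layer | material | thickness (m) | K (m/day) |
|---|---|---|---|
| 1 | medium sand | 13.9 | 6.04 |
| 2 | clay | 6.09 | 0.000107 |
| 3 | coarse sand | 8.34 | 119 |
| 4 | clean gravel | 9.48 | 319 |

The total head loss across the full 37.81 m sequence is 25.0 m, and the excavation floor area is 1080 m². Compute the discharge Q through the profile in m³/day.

Flow is perpendicular to layering, so the layers act in series and the equivalent K is the thickness-weighted harmonic mean.
Total thickness L = 13.9 + 6.09 + 8.34 + 9.48 = 37.81 m.
Σ(b_i/K_i) = 13.9/6.04 + 6.09/0.000107 + 8.34/119 + 9.48/319 = 56918 d.
K_eq = L / Σ(b_i/K_i) = 37.81 / 56918 = 0.0006643 m/day.
Q = K_eq · A · (Δh/L) = 0.0006643 × 1080 × (25.0/37.81) = 0.4744 m³/day.

0.474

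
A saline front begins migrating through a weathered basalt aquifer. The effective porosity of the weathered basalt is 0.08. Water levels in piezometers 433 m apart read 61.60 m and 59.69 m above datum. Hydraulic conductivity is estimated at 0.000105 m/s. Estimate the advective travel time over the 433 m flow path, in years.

2.37

Convert K: 0.000105 m/s × 86400 = 9.072 m/day.
Hydraulic gradient i = (61.60 − 59.69) / 433 = 1.91 / 433 = 0.004411.
Darcy flux q = K · i = 9.072 × 0.004411 = 0.04002 m/day.
Seepage velocity v = q / n_e = 0.04002 / 0.08 = 0.5002 m/day.
Travel time t = L / v = 433 / 0.5002 = 865.6 days = 2.370 years.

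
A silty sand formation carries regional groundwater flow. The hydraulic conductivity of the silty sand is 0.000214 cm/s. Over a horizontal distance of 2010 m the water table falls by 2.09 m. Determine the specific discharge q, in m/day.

0.000192

Convert K: 0.000214 cm/s × 864 = 0.1849 m/day.
Hydraulic gradient i = Δh / L = 2.09 / 2010 = 0.001040.
Specific discharge q = K · i = 0.1849 × 0.001040 = 0.0001923 m/day.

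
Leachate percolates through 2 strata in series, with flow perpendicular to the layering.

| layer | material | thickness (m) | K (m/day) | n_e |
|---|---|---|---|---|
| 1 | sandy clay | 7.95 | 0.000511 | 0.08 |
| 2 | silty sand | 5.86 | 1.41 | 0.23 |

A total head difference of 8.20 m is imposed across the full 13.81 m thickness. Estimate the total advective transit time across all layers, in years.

With flow normal to the layers, continuity requires the same specific discharge q through every layer.
Σ(b_i/K_i) = 7.95/0.000511 + 5.86/1.41 = 15562 d.
q = Δh / Σ(b_i/K_i) = 8.20 / 15562 = 0.0005269 m/day.
In each layer the seepage velocity is v_i = q/n_i, so the layer transit time is t_i = b_i·n_i / q:
  layer 1 (sandy clay): t_1 = 7.95 × 0.08 / 0.0005269 = 1207 d
  layer 2 (silty sand): t_2 = 5.86 × 0.23 / 0.0005269 = 2558 d
Total t = Σ t_i = 3765 days = 10.31 years.

10.3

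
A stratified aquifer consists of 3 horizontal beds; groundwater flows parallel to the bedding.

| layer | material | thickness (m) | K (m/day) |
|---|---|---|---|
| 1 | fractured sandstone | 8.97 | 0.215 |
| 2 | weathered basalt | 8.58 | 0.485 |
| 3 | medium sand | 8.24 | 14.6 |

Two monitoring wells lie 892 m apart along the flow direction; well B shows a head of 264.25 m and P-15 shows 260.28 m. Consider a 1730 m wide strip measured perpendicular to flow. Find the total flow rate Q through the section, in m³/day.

973

Flow is parallel to layering, so each bed carries its own Darcy discharge and the transmissivities add.
Σ(K_i·b_i) = 0.215×8.97 + 0.485×8.58 + 14.6×8.24 = 126.4 m²/day.
Hydraulic gradient i = (264.25 − 260.28) / 892 = 3.97 / 892 = 0.004451.
Q = Σ(K_i·b_i) · W · i = 126.4 × 1730 × 0.004451 = 973.2 m³/day.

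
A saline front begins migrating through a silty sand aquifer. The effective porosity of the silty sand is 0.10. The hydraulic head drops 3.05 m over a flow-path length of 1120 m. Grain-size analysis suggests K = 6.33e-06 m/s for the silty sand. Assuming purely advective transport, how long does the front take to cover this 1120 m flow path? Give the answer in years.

206

Convert K: 6.33e-06 m/s × 86400 = 0.5469 m/day.
Hydraulic gradient i = Δh / L = 3.05 / 1120 = 0.002723.
Darcy flux q = K · i = 0.5469 × 0.002723 = 0.001489 m/day.
Seepage velocity v = q / n_e = 0.001489 / 0.10 = 0.01489 m/day.
Travel time t = L / v = 1120 / 0.01489 = 75200 days = 205.9 years.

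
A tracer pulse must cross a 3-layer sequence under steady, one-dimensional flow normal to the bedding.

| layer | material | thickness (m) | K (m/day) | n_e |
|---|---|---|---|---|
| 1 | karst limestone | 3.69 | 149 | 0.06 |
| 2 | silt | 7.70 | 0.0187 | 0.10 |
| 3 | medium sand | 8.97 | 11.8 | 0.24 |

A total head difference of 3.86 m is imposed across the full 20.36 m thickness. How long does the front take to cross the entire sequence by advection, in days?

336

With flow normal to the layers, continuity requires the same specific discharge q through every layer.
Σ(b_i/K_i) = 3.69/149 + 7.70/0.0187 + 8.97/11.8 = 412.5 d.
q = Δh / Σ(b_i/K_i) = 3.86 / 412.5 = 0.009356 m/day.
In each layer the seepage velocity is v_i = q/n_i, so the layer transit time is t_i = b_i·n_i / q:
  layer 1 (karst limestone): t_1 = 3.69 × 0.06 / 0.009356 = 23.66 d
  layer 2 (silt): t_2 = 7.70 × 0.10 / 0.009356 = 82.30 d
  layer 3 (medium sand): t_3 = 8.97 × 0.24 / 0.009356 = 230.1 d
Total t = Σ t_i = 336.0 days.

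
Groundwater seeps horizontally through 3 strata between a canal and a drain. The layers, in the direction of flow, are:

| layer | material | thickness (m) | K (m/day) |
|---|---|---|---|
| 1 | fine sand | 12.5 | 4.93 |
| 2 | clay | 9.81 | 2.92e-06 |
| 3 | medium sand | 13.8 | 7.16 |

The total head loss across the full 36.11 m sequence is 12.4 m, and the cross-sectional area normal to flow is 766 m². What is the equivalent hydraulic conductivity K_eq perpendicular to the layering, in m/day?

Flow is perpendicular to layering, so the layers act in series and the equivalent K is the thickness-weighted harmonic mean.
Total thickness L = 12.5 + 9.81 + 13.8 = 36.11 m.
Σ(b_i/K_i) = 12.5/4.93 + 9.81/2.92e-06 + 13.8/7.16 = 3.360e+06 d.
K_eq = L / Σ(b_i/K_i) = 36.11 / 3.360e+06 = 1.075e-05 m/day.

1.07e-05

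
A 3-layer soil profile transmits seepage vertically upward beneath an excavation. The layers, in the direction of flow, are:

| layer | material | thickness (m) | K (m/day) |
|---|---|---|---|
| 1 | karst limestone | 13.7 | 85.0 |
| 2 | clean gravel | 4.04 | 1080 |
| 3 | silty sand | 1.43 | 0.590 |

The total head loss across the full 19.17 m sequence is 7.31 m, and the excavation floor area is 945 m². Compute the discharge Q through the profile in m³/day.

Flow is perpendicular to layering, so the layers act in series and the equivalent K is the thickness-weighted harmonic mean.
Total thickness L = 13.7 + 4.04 + 1.43 = 19.17 m.
Σ(b_i/K_i) = 13.7/85.0 + 4.04/1080 + 1.43/0.590 = 2.589 d.
K_eq = L / Σ(b_i/K_i) = 19.17 / 2.589 = 7.405 m/day.
Q = K_eq · A · (Δh/L) = 7.405 × 945 × (7.31/19.17) = 2669 m³/day.

2670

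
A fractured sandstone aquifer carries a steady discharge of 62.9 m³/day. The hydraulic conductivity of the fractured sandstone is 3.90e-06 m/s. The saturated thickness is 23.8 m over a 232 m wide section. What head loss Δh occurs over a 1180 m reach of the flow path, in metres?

39.9

Convert K: 3.90e-06 m/s × 86400 = 0.3370 m/day.
Cross-sectional area A = 232 × 23.8 = 5522 m².
From Q = K·A·i, i = Q / (K·A) = 62.9 / (0.3370 × 5522) = 0.03381.
Head loss Δh = i · L = 0.03381 × 1180 = 39.89 m.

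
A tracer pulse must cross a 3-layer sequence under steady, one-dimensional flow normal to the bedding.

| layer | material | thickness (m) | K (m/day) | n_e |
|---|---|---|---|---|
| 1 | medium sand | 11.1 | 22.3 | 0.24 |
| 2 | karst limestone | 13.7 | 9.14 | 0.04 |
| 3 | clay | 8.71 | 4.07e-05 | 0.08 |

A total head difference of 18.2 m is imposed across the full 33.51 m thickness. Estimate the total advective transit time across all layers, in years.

126

With flow normal to the layers, continuity requires the same specific discharge q through every layer.
Σ(b_i/K_i) = 11.1/22.3 + 13.7/9.14 + 8.71/4.07e-05 = 2.140e+05 d.
q = Δh / Σ(b_i/K_i) = 18.2 / 2.140e+05 = 8.504e-05 m/day.
In each layer the seepage velocity is v_i = q/n_i, so the layer transit time is t_i = b_i·n_i / q:
  layer 1 (medium sand): t_1 = 11.1 × 0.24 / 8.504e-05 = 31325 d
  layer 2 (karst limestone): t_2 = 13.7 × 0.04 / 8.504e-05 = 6444 d
  layer 3 (clay): t_3 = 8.71 × 0.08 / 8.504e-05 = 8193 d
Total t = Σ t_i = 45962 days = 125.8 years.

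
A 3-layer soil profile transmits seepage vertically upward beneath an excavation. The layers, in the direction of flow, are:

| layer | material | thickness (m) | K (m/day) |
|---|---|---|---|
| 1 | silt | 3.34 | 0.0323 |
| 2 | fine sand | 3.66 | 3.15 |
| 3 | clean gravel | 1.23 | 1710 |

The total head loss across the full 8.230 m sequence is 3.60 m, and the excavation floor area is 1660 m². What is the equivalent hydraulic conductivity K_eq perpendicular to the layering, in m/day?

0.0787

Flow is perpendicular to layering, so the layers act in series and the equivalent K is the thickness-weighted harmonic mean.
Total thickness L = 3.34 + 3.66 + 1.23 = 8.230 m.
Σ(b_i/K_i) = 3.34/0.0323 + 3.66/3.15 + 1.23/1710 = 104.6 d.
K_eq = L / Σ(b_i/K_i) = 8.230 / 104.6 = 0.07870 m/day.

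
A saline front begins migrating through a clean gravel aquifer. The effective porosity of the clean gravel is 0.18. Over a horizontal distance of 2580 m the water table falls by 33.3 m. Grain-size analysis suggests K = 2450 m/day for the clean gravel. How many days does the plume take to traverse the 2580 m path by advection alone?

14.7

Hydraulic gradient i = Δh / L = 33.3 / 2580 = 0.01291.
Darcy flux q = K · i = 2450 × 0.01291 = 31.62 m/day.
Seepage velocity v = q / n_e = 31.62 / 0.18 = 175.7 m/day.
Travel time t = L / v = 2580 / 175.7 = 14.69 days.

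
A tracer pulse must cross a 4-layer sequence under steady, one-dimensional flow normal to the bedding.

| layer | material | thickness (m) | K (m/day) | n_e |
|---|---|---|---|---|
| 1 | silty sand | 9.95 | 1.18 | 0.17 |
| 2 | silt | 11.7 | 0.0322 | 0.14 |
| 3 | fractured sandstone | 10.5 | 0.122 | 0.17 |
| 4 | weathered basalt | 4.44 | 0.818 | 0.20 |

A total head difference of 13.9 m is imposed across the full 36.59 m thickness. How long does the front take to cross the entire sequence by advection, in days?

With flow normal to the layers, continuity requires the same specific discharge q through every layer.
Σ(b_i/K_i) = 9.95/1.18 + 11.7/0.0322 + 10.5/0.122 + 4.44/0.818 = 463.3 d.
q = Δh / Σ(b_i/K_i) = 13.9 / 463.3 = 0.03000 m/day.
In each layer the seepage velocity is v_i = q/n_i, so the layer transit time is t_i = b_i·n_i / q:
  layer 1 (silty sand): t_1 = 9.95 × 0.17 / 0.03000 = 56.38 d
  layer 2 (silt): t_2 = 11.7 × 0.14 / 0.03000 = 54.59 d
  layer 3 (fractured sandstone): t_3 = 10.5 × 0.17 / 0.03000 = 59.49 d
  layer 4 (weathered basalt): t_4 = 4.44 × 0.20 / 0.03000 = 29.60 d
Total t = Σ t_i = 200.1 days.

200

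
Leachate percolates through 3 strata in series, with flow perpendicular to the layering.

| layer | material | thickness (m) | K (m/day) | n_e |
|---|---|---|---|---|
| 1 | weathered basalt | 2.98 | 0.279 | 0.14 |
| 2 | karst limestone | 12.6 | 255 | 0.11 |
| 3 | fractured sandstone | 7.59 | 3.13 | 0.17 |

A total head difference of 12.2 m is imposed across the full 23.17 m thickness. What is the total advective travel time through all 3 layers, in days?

With flow normal to the layers, continuity requires the same specific discharge q through every layer.
Σ(b_i/K_i) = 2.98/0.279 + 12.6/255 + 7.59/3.13 = 13.16 d.
q = Δh / Σ(b_i/K_i) = 12.2 / 13.16 = 0.9274 m/day.
In each layer the seepage velocity is v_i = q/n_i, so the layer transit time is t_i = b_i·n_i / q:
  layer 1 (weathered basalt): t_1 = 2.98 × 0.14 / 0.9274 = 0.4499 d
  layer 2 (karst limestone): t_2 = 12.6 × 0.11 / 0.9274 = 1.495 d
  layer 3 (fractured sandstone): t_3 = 7.59 × 0.17 / 0.9274 = 1.391 d
Total t = Σ t_i = 3.336 days.

3.34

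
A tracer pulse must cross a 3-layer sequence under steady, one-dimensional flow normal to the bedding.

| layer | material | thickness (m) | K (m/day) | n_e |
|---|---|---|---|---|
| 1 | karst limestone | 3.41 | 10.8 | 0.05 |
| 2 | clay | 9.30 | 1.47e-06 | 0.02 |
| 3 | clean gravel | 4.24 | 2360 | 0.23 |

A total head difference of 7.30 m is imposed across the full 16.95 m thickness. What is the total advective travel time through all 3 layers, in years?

3160

With flow normal to the layers, continuity requires the same specific discharge q through every layer.
Σ(b_i/K_i) = 3.41/10.8 + 9.30/1.47e-06 + 4.24/2360 = 6.327e+06 d.
q = Δh / Σ(b_i/K_i) = 7.30 / 6.327e+06 = 1.154e-06 m/day.
In each layer the seepage velocity is v_i = q/n_i, so the layer transit time is t_i = b_i·n_i / q:
  layer 1 (karst limestone): t_1 = 3.41 × 0.05 / 1.154e-06 = 1.478e+05 d
  layer 2 (clay): t_2 = 9.30 × 0.02 / 1.154e-06 = 1.612e+05 d
  layer 3 (clean gravel): t_3 = 4.24 × 0.23 / 1.154e-06 = 8.452e+05 d
Total t = Σ t_i = 1.154e+06 days = 3160 years.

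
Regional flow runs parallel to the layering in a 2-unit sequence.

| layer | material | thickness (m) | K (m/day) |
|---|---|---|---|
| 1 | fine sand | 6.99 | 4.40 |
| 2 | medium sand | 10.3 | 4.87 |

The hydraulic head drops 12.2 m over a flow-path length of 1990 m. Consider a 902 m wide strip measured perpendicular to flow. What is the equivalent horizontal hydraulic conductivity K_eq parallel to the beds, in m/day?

Flow is parallel to layering, so each bed carries its own Darcy discharge and the transmissivities add.
Σ(K_i·b_i) = 4.40×6.99 + 4.87×10.3 = 80.92 m²/day.
Total thickness b = 17.29 m, so K_eq = Σ(K_i·b_i)/b = 4.680 m/day.

4.68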